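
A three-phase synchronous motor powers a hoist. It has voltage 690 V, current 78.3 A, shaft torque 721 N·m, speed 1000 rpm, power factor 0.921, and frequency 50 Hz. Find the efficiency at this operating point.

87.6 %

ω = 2π × 1000/60 = 104.7 rad/s; P_out = τω = 721 × 104.7 = 75489 W
P_in = √3·V_L·I_L·cosφ = 1.732 × 690 × 78.3 × 0.921 = 86182 W
η = P_out / P_in = 75489 / 86182 = 0.876 = 87.6%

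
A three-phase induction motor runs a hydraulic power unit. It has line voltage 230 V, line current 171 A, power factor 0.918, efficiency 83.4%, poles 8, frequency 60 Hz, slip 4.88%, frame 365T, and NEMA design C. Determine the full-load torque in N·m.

P_in = √3·V·I·cosφ = 1.732 × 230 × 171 × 0.918 = 62534 W
P_out = η·P_in = 0.834 × 62534 = 52153 W
n_s = 120×60/8 = 900 rpm; n = 900×(1−0.0488) = 856 rpm
ω = 2π×856/60 = 89.64 rad/s
τ = P_out/ω = 52153/89.64 = 582 N·m

582 N·m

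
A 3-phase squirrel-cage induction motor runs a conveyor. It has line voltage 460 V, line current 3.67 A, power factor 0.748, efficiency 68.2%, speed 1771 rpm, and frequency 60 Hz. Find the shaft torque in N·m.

P_in = √3·V·I·cosφ = 1.732 × 460 × 3.67 × 0.748 = 2187 W
P_out = η·P_in = 0.682 × 2187 = 1492 W
n = 1771 rpm
ω = 2π×1771/60 = 185.5 rad/s
τ = P_out/ω = 1492/185.5 = 8.04 N·m

8.04 N·m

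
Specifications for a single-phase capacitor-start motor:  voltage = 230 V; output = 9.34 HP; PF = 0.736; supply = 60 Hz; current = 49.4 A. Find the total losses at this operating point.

P_in = V·I·cosφ = 230×49.4×0.736 = 8362 W
P_out = 9.34×746 = 6968 W
Losses = P_in − P_out = 8362 − 6968 = 1394 W

1390 W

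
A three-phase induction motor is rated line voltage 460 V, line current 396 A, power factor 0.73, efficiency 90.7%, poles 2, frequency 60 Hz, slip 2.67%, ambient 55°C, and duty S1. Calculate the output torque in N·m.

P_in = √3·V·I·cosφ = 1.732 × 460 × 396 × 0.73 = 230316 W
P_out = η·P_in = 0.907 × 230316 = 208897 W
n_s = 120×60/2 = 3600 rpm; n = 3600×(1−0.0267) = 3504 rpm
ω = 2π×3504/60 = 366.9 rad/s
τ = P_out/ω = 208897/366.9 = 569 N·m

569 N·m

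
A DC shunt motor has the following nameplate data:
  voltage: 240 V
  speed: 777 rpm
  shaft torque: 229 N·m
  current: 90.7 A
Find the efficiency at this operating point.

ω = 2π × 777/60 = 81.37 rad/s; P_out = τω = 229 × 81.37 = 18634 W
P_in = V·I = 240 × 90.7 = 21768 W
η = P_out / P_in = 18634 / 21768 = 0.856 = 85.6%

85.6 %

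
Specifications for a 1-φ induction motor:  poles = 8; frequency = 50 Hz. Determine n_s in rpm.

750 rpm

n_s = 120f/p = 120×50/8 = 750 rpm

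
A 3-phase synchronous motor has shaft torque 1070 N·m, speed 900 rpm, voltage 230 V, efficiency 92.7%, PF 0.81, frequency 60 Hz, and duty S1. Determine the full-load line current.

337 A

ω = 2π×900/60 = 94.25 rad/s; P_out = τω = 1070 × 94.25 = 100848 W
P_in = P_out / η = 100848 / 0.927 = 108790 W
I_L = P_in / (√3·V_L·cosφ) = 108790 / (1.732 × 230 × 0.81) = 337 A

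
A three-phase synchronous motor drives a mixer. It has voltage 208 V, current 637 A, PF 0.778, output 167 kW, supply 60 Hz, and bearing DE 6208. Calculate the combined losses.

11.5 kW

P_in = √3·V·I·cosφ = 1.732×208×637×0.778 = 178538 W
P_out = 167000 W
Losses = P_in − P_out = 178538 − 167000 = 11538 W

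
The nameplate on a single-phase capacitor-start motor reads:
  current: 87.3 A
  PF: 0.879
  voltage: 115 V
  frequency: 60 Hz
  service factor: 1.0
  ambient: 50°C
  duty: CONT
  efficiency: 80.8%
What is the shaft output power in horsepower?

9.56 HP

P_in = V·I·cosφ = 115 × 87.3 × 0.879 = 8825 W
P_out = η·P_in = 0.808 × 8825 = 7131 W
= 7131/746 = 9.56 HP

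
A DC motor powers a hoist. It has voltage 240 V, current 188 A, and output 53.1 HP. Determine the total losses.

P_in = V·I = 240×188 = 45120 W
P_out = 53.1×746 = 39613 W
Losses = P_in − P_out = 45120 − 39613 = 5507 W

5.51 kW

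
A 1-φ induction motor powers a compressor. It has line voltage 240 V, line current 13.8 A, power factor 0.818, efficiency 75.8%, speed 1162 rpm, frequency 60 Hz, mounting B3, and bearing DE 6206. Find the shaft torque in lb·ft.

P_in = V·I·cosφ = 240 × 13.8 × 0.818 = 2709 W
P_out = η·P_in = 0.758 × 2709 = 2053 W
n = 1162 rpm
ω = 2π×1162/60 = 121.7 rad/s
τ = P_out/ω = 2053/121.7 = 16.87 N·m
In lb·ft: 16.87/1.356 = 12.4 lb·ft

12.4 lb·ft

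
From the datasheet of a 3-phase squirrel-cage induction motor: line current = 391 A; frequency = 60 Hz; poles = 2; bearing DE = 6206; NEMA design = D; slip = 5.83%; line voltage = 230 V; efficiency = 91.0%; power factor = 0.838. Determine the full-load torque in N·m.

335 N·m

P_in = √3·V·I·cosφ = 1.732 × 230 × 391 × 0.838 = 130526 W
P_out = η·P_in = 0.91 × 130526 = 118779 W
n_s = 120×60/2 = 3600 rpm; n = 3600×(1−0.0583) = 3390 rpm
ω = 2π×3390/60 = 355 rad/s
τ = P_out/ω = 118779/355 = 335 N·m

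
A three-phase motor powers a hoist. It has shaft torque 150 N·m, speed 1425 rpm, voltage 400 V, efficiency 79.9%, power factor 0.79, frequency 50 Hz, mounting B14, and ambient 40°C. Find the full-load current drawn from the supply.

ω = 2π×1425/60 = 149.2 rad/s; P_out = τω = 150 × 149.2 = 22380 W
P_in = P_out / η = 22380 / 0.799 = 28010 W
I_L = P_in / (√3·V_L·cosφ) = 28010 / (1.732 × 400 × 0.79) = 51.2 A

51.2 A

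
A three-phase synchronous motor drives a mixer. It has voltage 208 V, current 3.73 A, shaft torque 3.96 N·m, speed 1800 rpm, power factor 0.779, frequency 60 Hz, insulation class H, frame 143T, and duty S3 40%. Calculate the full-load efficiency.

71.3 %

ω = 2π × 1800/60 = 188.5 rad/s; P_out = τω = 3.96 × 188.5 = 746 W
P_in = √3·V_L·I_L·cosφ = 1.732 × 208 × 3.73 × 0.779 = 1047 W
η = P_out / P_in = 746 / 1047 = 0.713 = 71.3%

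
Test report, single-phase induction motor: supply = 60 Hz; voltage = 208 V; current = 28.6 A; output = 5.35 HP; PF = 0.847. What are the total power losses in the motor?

1050 W

P_in = V·I·cosφ = 208×28.6×0.847 = 5039 W
P_out = 5.35×746 = 3991 W
Losses = P_in − P_out = 5039 − 3991 = 1048 W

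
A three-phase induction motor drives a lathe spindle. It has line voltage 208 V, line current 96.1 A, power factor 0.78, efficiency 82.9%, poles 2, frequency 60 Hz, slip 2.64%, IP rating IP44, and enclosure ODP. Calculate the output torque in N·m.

P_in = √3·V·I·cosφ = 1.732 × 208 × 96.1 × 0.78 = 27004 W
P_out = η·P_in = 0.829 × 27004 = 22386 W
n_s = 120×60/2 = 3600 rpm; n = 3600×(1−0.0264) = 3505 rpm
ω = 2π×3505/60 = 367 rad/s
τ = P_out/ω = 22386/367 = 61 N·m

61 N·m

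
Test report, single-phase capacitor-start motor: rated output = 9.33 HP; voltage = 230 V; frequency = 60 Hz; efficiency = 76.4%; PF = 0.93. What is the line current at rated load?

42.6 A

P_out = 9.33 × 746 = 6960 W
P_in = P_out / η = 6960 / 0.764 = 9110 W
I = P_in / (V·cosφ) = 9110 / (230 × 0.93) = 42.6 A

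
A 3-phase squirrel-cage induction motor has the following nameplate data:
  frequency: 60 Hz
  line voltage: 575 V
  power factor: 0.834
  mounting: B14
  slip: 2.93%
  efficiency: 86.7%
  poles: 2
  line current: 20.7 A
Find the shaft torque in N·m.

40.7 N·m

P_in = √3·V·I·cosφ = 1.732 × 575 × 20.7 × 0.834 = 17193 W
P_out = η·P_in = 0.867 × 17193 = 14906 W
n_s = 120×60/2 = 3600 rpm; n = 3600×(1−0.0293) = 3495 rpm
ω = 2π×3495/60 = 366 rad/s
τ = P_out/ω = 14906/366 = 40.7 N·m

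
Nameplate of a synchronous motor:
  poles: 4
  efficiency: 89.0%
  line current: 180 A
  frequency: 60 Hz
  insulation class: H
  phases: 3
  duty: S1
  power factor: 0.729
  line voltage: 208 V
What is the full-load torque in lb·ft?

165 lb·ft

P_in = √3·V·I·cosφ = 1.732 × 208 × 180 × 0.729 = 47273 W
P_out = η·P_in = 0.89 × 47273 = 42073 W
n = n_s = 120×60/4 = 1800 rpm (synchronous)
ω = 2π×1800/60 = 188.5 rad/s
τ = P_out/ω = 42073/188.5 = 223.2 N·m
In lb·ft: 223.2/1.356 = 165 lb·ft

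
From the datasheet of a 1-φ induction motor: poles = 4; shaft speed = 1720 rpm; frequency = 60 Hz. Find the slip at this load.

n_s = 120f/p = 120×60/4 = 1800 rpm
s = (n_s − n)/n_s = (1800 − 1720)/1800 = 0.0444

4.44 %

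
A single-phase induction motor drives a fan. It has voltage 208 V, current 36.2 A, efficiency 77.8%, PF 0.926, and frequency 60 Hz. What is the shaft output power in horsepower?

7.27 HP

P_in = V·I·cosφ = 208 × 36.2 × 0.926 = 6972 W
P_out = η·P_in = 0.778 × 6972 = 5424 W
= 5424/746 = 7.27 HP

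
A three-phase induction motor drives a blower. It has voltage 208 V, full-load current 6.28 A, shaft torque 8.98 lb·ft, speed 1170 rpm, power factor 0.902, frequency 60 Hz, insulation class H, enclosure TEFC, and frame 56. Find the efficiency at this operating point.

73.1 %

τ = 8.98 lb·ft × 1.356 = 12.18 N·m
ω = 2π × 1170/60 = 122.5 rad/s; P_out = τω = 12.18 × 122.5 = 1492 W
P_in = √3·V_L·I_L·cosφ = 1.732 × 208 × 6.28 × 0.902 = 2041 W
η = P_out / P_in = 1492 / 2041 = 0.731 = 73.1%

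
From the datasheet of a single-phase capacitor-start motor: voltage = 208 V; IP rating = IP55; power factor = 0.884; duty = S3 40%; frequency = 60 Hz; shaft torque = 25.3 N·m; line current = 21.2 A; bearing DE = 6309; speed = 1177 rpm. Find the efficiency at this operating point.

80.0 %

ω = 2π × 1177/60 = 123.3 rad/s; P_out = τω = 25.3 × 123.3 = 3119 W
P_in = V·I·cosφ = 208 × 21.2 × 0.884 = 3898 W
η = P_out / P_in = 3119 / 3898 = 0.800 = 80.0%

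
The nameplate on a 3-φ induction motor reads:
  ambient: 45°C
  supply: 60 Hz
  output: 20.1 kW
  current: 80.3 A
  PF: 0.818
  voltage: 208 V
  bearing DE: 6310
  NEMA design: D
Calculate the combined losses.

P_in = √3·V·I·cosφ = 1.732×208×80.3×0.818 = 23664 W
P_out = 20100 W
Losses = P_in − P_out = 23664 − 20100 = 3564 W

3.56 kW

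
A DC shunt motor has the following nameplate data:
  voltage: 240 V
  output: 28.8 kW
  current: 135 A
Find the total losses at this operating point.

3.6 kW

P_in = V·I = 240×135 = 32400 W
P_out = 28800 W
Losses = P_in − P_out = 32400 − 28800 = 3600 W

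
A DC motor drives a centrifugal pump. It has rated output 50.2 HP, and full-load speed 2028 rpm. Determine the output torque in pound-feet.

P_out = 50.2 × 746 = 37449 W
ω = 2π × 2028/60 = 212.4 rad/s
τ = P_out/ω = 37449/212.4 = 176.3 N·m
In lb·ft: 176.3/1.356 = 130 lb·ft

130 lb·ft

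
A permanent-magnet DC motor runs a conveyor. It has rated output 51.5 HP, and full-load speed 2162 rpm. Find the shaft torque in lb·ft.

P_out = 51.5 × 746 = 38419 W
ω = 2π × 2162/60 = 226.4 rad/s
τ = P_out/ω = 38419/226.4 = 169.7 N·m
In lb·ft: 169.7/1.356 = 125 lb·ft

125 lb·ft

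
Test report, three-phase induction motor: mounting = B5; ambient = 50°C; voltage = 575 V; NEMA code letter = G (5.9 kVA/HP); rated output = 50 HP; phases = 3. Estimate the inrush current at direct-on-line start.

296 A

S_LR = 5.9 × 50 = 295 kVA
I_LR = S_LR/(√3·V_L) = 295000/(1.732×575) = 296 A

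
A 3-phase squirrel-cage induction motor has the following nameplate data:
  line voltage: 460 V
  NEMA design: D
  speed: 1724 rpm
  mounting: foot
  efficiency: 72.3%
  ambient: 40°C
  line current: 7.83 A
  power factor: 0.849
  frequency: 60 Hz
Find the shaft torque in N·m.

21.2 N·m

P_in = √3·V·I·cosφ = 1.732 × 460 × 7.83 × 0.849 = 5296 W
P_out = η·P_in = 0.723 × 5296 = 3829 W
n = 1724 rpm
ω = 2π×1724/60 = 180.5 rad/s
τ = P_out/ω = 3829/180.5 = 21.2 N·m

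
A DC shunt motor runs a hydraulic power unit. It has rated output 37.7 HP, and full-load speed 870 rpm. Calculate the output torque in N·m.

P_out = 37.7 × 746 = 28124 W
ω = 2π × 870/60 = 91.11 rad/s
τ = P_out/ω = 28124/91.11 = 309 N·m

309 N·m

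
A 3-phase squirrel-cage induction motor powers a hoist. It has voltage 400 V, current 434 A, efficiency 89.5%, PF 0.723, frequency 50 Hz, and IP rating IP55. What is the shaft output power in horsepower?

P_in = √3·V·I·cosφ = 1.732 × 400 × 434 × 0.723 = 217388 W
P_out = η·P_in = 0.895 × 217388 = 194562 W
= 194562/746 = 261 HP

261 HP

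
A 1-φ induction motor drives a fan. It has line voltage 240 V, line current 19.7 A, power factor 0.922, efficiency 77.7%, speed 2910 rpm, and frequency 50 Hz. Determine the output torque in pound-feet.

P_in = V·I·cosφ = 240 × 19.7 × 0.922 = 4359 W
P_out = η·P_in = 0.777 × 4359 = 3387 W
n = 2910 rpm
ω = 2π×2910/60 = 304.7 rad/s
τ = P_out/ω = 3387/304.7 = 11.12 N·m
In lb·ft: 11.12/1.356 = 8.2 lb·ft

8.2 lb·ft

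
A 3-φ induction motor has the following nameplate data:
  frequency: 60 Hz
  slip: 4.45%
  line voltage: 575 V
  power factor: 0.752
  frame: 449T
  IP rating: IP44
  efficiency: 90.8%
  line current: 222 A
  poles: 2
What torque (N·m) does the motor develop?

P_in = √3·V·I·cosφ = 1.732 × 575 × 222 × 0.752 = 166260 W
P_out = η·P_in = 0.908 × 166260 = 150964 W
n_s = 120×60/2 = 3600 rpm; n = 3600×(1−0.0445) = 3440 rpm
ω = 2π×3440/60 = 360.2 rad/s
τ = P_out/ω = 150964/360.2 = 419 N·m

419 N·m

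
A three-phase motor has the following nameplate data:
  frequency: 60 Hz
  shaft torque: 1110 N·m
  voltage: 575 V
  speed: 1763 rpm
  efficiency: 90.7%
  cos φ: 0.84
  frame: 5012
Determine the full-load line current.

ω = 2π×1763/60 = 184.6 rad/s; P_out = τω = 1110 × 184.6 = 204906 W
P_in = P_out / η = 204906 / 0.907 = 225916 W
I_L = P_in / (√3·V_L·cosφ) = 225916 / (1.732 × 575 × 0.84) = 270 A

270 A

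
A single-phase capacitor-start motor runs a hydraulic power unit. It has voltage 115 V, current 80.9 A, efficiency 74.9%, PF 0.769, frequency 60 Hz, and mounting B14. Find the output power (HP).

P_in = V·I·cosφ = 115 × 80.9 × 0.769 = 7154 W
P_out = η·P_in = 0.749 × 7154 = 5358 W
= 5358/746 = 7.18 HP

7.18 HP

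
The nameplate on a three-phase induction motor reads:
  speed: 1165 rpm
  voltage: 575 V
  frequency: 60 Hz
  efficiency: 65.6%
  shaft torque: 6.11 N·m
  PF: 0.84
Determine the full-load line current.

ω = 2π×1165/60 = 122 rad/s; P_out = τω = 6.11 × 122 = 745 W
P_in = P_out / η = 745 / 0.656 = 1136 W
I_L = P_in / (√3·V_L·cosφ) = 1136 / (1.732 × 575 × 0.84) = 1.36 A

1.36 A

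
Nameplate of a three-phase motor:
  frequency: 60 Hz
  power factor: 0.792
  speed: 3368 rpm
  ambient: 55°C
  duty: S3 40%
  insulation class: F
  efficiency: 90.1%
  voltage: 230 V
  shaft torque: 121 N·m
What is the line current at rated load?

ω = 2π×3368/60 = 352.7 rad/s; P_out = τω = 121 × 352.7 = 42677 W
P_in = P_out / η = 42677 / 0.901 = 47366 W
I_L = P_in / (√3·V_L·cosφ) = 47366 / (1.732 × 230 × 0.792) = 150 A

150 A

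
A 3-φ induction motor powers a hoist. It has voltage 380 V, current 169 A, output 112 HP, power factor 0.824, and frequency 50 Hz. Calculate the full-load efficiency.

P_out = 112 × 746 = 83552 W
P_in = √3·V_L·I_L·cosφ = 1.732 × 380 × 169 × 0.824 = 91653 W
η = P_out / P_in = 83552 / 91653 = 0.912 = 91.2%

91.2 %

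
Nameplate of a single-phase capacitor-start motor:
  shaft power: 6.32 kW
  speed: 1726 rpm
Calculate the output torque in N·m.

35 N·m

ω = 2π × 1726/60 = 180.7 rad/s
τ = P/ω = 6320/180.7 = 35 N·m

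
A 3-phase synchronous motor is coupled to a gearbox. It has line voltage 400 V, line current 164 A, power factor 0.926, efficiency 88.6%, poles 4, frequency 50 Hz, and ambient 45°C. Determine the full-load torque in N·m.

593 N·m

P_in = √3·V·I·cosφ = 1.732 × 400 × 164 × 0.926 = 105211 W
P_out = η·P_in = 0.886 × 105211 = 93217 W
n = n_s = 120×50/4 = 1500 rpm (synchronous)
ω = 2π×1500/60 = 157.1 rad/s
τ = P_out/ω = 93217/157.1 = 593 N·m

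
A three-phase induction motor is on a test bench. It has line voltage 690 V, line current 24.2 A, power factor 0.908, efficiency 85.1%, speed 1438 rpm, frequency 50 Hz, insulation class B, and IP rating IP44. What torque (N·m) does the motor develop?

P_in = √3·V·I·cosφ = 1.732 × 690 × 24.2 × 0.908 = 26260 W
P_out = η·P_in = 0.851 × 26260 = 22347 W
n = 1438 rpm
ω = 2π×1438/60 = 150.6 rad/s
τ = P_out/ω = 22347/150.6 = 148 N·m

148 N·m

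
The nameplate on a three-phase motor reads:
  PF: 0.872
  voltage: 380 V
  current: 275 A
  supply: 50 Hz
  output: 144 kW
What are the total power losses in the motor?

13.8 kW

P_in = √3·V·I·cosφ = 1.732×380×275×0.872 = 157827 W
P_out = 144000 W
Losses = P_in − P_out = 157827 − 144000 = 13827 W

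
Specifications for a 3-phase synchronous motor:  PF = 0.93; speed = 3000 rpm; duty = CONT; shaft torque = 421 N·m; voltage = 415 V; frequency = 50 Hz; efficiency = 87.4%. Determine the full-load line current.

226 A

ω = 2π×3000/60 = 314.2 rad/s; P_out = τω = 421 × 314.2 = 132278 W
P_in = P_out / η = 132278 / 0.874 = 151348 W
I_L = P_in / (√3·V_L·cosφ) = 151348 / (1.732 × 415 × 0.93) = 226 A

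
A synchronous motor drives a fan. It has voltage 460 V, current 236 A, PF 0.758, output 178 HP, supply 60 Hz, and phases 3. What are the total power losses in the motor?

P_in = √3·V·I·cosφ = 1.732×460×236×0.758 = 142524 W
P_out = 178×746 = 132788 W
Losses = P_in − P_out = 142524 − 132788 = 9736 W

9740 W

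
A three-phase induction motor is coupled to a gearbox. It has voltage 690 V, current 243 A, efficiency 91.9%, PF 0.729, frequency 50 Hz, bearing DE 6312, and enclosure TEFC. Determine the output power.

P_in = √3·V·I·cosφ = 1.732 × 690 × 243 × 0.729 = 211705 W
P_out = η·P_in = 0.919 × 211705 = 194557 W

195 kW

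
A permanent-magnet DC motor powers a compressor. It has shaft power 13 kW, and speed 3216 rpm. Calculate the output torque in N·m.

ω = 2π × 3216/60 = 336.8 rad/s
τ = P/ω = 13000/336.8 = 38.6 N·m

38.6 N·m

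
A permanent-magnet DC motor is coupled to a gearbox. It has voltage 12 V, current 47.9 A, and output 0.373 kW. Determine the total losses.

202 W

P_in = V·I = 12×47.9 = 575 W
P_out = 373 W
Losses = P_in − P_out = 575 − 373 = 202 W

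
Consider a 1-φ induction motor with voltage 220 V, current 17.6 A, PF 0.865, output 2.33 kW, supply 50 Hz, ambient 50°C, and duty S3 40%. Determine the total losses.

P_in = V·I·cosφ = 220×17.6×0.865 = 3349 W
P_out = 2330 W
Losses = P_in − P_out = 3349 − 2330 = 1019 W

1.02 kW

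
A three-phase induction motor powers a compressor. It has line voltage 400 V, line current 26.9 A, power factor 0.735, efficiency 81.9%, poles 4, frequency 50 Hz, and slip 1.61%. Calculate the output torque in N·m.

P_in = √3·V·I·cosφ = 1.732 × 400 × 26.9 × 0.735 = 13698 W
P_out = η·P_in = 0.819 × 13698 = 11219 W
n_s = 120×50/4 = 1500 rpm; n = 1500×(1−0.0161) = 1476 rpm
ω = 2π×1476/60 = 154.6 rad/s
τ = P_out/ω = 11219/154.6 = 72.6 N·m

72.6 N·m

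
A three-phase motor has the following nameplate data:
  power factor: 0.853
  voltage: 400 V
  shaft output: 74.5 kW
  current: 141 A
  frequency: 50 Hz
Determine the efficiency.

P_out = 74.5 kW = 74500 W
P_in = √3·V_L·I_L·cosφ = 1.732 × 400 × 141 × 0.853 = 83325 W
η = P_out / P_in = 74500 / 83325 = 0.894 = 89.4%

89.4 %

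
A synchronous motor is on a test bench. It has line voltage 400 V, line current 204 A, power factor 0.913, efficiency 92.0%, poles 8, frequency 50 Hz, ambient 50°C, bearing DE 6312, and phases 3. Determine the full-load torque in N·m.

1510 N·m

P_in = √3·V·I·cosφ = 1.732 × 400 × 204 × 0.913 = 129035 W
P_out = η·P_in = 0.92 × 129035 = 118712 W
n = n_s = 120×50/8 = 750 rpm (synchronous)
ω = 2π×750/60 = 78.54 rad/s
τ = P_out/ω = 118712/78.54 = 1510 N·m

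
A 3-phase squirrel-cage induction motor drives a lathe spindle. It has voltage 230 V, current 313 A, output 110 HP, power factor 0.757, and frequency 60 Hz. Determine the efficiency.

P_out = 110 × 746 = 82060 W
P_in = √3·V_L·I_L·cosφ = 1.732 × 230 × 313 × 0.757 = 94388 W
η = P_out / P_in = 82060 / 94388 = 0.869 = 86.9%

86.9 %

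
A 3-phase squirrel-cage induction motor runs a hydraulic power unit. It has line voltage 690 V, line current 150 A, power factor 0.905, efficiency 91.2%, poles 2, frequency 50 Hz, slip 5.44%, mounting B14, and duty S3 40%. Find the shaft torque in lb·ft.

P_in = √3·V·I·cosφ = 1.732 × 690 × 150 × 0.905 = 162232 W
P_out = η·P_in = 0.912 × 162232 = 147956 W
n_s = 120×50/2 = 3000 rpm; n = 3000×(1−0.0544) = 2837 rpm
ω = 2π×2837/60 = 297.1 rad/s
τ = P_out/ω = 147956/297.1 = 498 N·m
In lb·ft: 498/1.356 = 367 lb·ft

367 lb·ft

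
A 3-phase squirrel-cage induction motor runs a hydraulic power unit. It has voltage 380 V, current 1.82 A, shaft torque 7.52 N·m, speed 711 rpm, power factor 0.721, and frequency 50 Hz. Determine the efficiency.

64.8 %

ω = 2π × 711/60 = 74.46 rad/s; P_out = τω = 7.52 × 74.46 = 560 W
P_in = √3·V_L·I_L·cosφ = 1.732 × 380 × 1.82 × 0.721 = 864 W
η = P_out / P_in = 560 / 864 = 0.648 = 64.8%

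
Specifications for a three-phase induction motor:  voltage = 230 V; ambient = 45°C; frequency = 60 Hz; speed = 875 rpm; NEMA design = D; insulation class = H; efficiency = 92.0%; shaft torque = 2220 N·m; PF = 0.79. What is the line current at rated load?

703 A

ω = 2π×875/60 = 91.63 rad/s; P_out = τω = 2220 × 91.63 = 203419 W
P_in = P_out / η = 203419 / 0.920 = 221108 W
I_L = P_in / (√3·V_L·cosφ) = 221108 / (1.732 × 230 × 0.79) = 703 A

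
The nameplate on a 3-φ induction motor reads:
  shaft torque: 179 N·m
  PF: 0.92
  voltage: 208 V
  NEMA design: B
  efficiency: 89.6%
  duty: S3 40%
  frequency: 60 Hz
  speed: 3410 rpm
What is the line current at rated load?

215 A

ω = 2π×3410/60 = 357.1 rad/s; P_out = τω = 179 × 357.1 = 63921 W
P_in = P_out / η = 63921 / 0.896 = 71340 W
I_L = P_in / (√3·V_L·cosφ) = 71340 / (1.732 × 208 × 0.92) = 215 A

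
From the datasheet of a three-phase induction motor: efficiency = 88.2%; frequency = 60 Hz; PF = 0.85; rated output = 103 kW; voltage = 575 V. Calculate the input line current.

P_out = 103 kW = 103000 W
P_in = P_out / η = 103000 / 0.882 = 116780 W
I_L = P_in / (√3·V_L·cosφ) = 116780 / (1.732 × 575 × 0.85) = 138 A

138 A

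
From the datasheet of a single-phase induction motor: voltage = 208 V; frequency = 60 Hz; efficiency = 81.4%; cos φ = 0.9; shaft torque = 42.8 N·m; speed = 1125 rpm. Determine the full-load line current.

ω = 2π×1125/60 = 117.8 rad/s; P_out = τω = 42.8 × 117.8 = 5042 W
P_in = P_out / η = 5042 / 0.814 = 6194 W
I = P_in / (V·cosφ) = 6194 / (208 × 0.9) = 33.1 A

33.1 A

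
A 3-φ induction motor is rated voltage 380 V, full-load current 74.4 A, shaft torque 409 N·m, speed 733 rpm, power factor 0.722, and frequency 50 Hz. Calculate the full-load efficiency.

ω = 2π × 733/60 = 76.76 rad/s; P_out = τω = 409 × 76.76 = 31395 W
P_in = √3·V_L·I_L·cosφ = 1.732 × 380 × 74.4 × 0.722 = 35354 W
η = P_out / P_in = 31395 / 35354 = 0.888 = 88.8%

88.8 %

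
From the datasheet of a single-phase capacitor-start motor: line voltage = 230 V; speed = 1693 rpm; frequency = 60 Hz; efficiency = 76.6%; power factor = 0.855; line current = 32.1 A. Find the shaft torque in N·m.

P_in = V·I·cosφ = 230 × 32.1 × 0.855 = 6312 W
P_out = η·P_in = 0.766 × 6312 = 4835 W
n = 1693 rpm
ω = 2π×1693/60 = 177.3 rad/s
τ = P_out/ω = 4835/177.3 = 27.3 N·m

27.3 N·m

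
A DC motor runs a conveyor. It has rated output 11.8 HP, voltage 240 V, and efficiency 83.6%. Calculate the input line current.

P_out = 11.8 × 746 = 8803 W
P_in = P_out / η = 8803 / 0.836 = 10530 W
I = P_in / V = 10530 / 240 = 43.9 A

43.9 A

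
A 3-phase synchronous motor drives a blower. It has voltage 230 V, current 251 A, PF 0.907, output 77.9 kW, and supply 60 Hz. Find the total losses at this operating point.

12800 W

P_in = √3·V·I·cosφ = 1.732×230×251×0.907 = 90689 W
P_out = 77900 W
Losses = P_in − P_out = 90689 − 77900 = 12789 W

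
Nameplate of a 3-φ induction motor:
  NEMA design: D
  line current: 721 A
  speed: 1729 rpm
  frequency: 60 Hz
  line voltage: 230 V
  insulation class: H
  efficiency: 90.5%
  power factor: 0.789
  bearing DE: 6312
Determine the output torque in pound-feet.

P_in = √3·V·I·cosφ = 1.732 × 230 × 721 × 0.789 = 226615 W
P_out = η·P_in = 0.905 × 226615 = 205087 W
n = 1729 rpm
ω = 2π×1729/60 = 181.1 rad/s
τ = P_out/ω = 205087/181.1 = 1132 N·m
In lb·ft: 1132/1.356 = 835 lb·ft

835 lb·ft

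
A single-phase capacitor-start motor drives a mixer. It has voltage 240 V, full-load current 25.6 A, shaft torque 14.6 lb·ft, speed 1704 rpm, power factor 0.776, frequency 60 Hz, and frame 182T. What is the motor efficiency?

74.1 %

τ = 14.6 lb·ft × 1.356 = 19.8 N·m
ω = 2π × 1704/60 = 178.4 rad/s; P_out = τω = 19.8 × 178.4 = 3532 W
P_in = V·I·cosφ = 240 × 25.6 × 0.776 = 4768 W
η = P_out / P_in = 3532 / 4768 = 0.741 = 74.1%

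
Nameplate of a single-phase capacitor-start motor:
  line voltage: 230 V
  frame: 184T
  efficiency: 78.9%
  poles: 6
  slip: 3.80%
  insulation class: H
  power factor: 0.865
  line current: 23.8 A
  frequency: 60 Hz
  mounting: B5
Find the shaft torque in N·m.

P_in = V·I·cosφ = 230 × 23.8 × 0.865 = 4735 W
P_out = η·P_in = 0.789 × 4735 = 3736 W
n_s = 120×60/6 = 1200 rpm; n = 1200×(1−0.038) = 1154 rpm
ω = 2π×1154/60 = 120.8 rad/s
τ = P_out/ω = 3736/120.8 = 30.9 N·m

30.9 N·m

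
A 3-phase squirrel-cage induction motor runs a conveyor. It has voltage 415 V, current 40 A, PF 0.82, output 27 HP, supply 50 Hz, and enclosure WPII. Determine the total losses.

3.43 kW

P_in = √3·V·I·cosφ = 1.732×415×40×0.82 = 23576 W
P_out = 27×746 = 20142 W
Losses = P_in − P_out = 23576 − 20142 = 3434 W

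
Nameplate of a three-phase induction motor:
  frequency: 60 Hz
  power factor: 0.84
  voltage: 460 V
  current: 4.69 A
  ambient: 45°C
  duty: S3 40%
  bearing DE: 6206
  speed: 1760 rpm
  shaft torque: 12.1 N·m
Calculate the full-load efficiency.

71.0 %

ω = 2π × 1760/60 = 184.3 rad/s; P_out = τω = 12.1 × 184.3 = 2230 W
P_in = √3·V_L·I_L·cosφ = 1.732 × 460 × 4.69 × 0.84 = 3139 W
η = P_out / P_in = 2230 / 3139 = 0.710 = 71.0%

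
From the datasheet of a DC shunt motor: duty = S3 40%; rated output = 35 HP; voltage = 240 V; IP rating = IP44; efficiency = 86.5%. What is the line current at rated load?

126 A

P_out = 35 × 746 = 26110 W
P_in = P_out / η = 26110 / 0.865 = 30185 W
I = P_in / V = 30185 / 240 = 126 A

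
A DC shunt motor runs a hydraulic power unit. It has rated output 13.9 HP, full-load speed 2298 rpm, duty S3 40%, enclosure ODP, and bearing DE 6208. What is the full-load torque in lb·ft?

31.8 lb·ft

P_out = 13.9 × 746 = 10369 W
ω = 2π × 2298/60 = 240.6 rad/s
τ = P_out/ω = 10369/240.6 = 43.1 N·m
In lb·ft: 43.1/1.356 = 31.8 lb·ft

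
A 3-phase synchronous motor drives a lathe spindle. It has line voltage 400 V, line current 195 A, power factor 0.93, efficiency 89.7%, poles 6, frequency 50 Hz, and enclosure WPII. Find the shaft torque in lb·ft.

P_in = √3·V·I·cosφ = 1.732 × 400 × 195 × 0.93 = 125639 W
P_out = η·P_in = 0.897 × 125639 = 112698 W
n = n_s = 120×50/6 = 1000 rpm (synchronous)
ω = 2π×1000/60 = 104.7 rad/s
τ = P_out/ω = 112698/104.7 = 1076 N·m
In lb·ft: 1076/1.356 = 794 lb·ft

794 lb·ft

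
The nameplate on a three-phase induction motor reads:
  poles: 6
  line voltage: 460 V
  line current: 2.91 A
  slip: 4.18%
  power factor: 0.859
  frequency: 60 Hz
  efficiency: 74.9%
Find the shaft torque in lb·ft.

9.14 lb·ft

P_in = √3·V·I·cosφ = 1.732 × 460 × 2.91 × 0.859 = 1992 W
P_out = η·P_in = 0.749 × 1992 = 1492 W
n_s = 120×60/6 = 1200 rpm; n = 1200×(1−0.0418) = 1150 rpm
ω = 2π×1150/60 = 120.4 rad/s
τ = P_out/ω = 1492/120.4 = 12.39 N·m
In lb·ft: 12.39/1.356 = 9.14 lb·ft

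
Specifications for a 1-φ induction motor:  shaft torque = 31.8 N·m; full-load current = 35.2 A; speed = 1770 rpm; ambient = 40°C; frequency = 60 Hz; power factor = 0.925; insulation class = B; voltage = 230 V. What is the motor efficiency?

78.7 %

ω = 2π × 1770/60 = 185.4 rad/s; P_out = τω = 31.8 × 185.4 = 5896 W
P_in = V·I·cosφ = 230 × 35.2 × 0.925 = 7489 W
η = P_out / P_in = 5896 / 7489 = 0.787 = 78.7%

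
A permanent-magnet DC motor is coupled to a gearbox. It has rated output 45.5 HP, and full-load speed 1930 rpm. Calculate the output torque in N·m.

168 N·m

P_out = 45.5 × 746 = 33943 W
ω = 2π × 1930/60 = 202.1 rad/s
τ = P_out/ω = 33943/202.1 = 168 N·m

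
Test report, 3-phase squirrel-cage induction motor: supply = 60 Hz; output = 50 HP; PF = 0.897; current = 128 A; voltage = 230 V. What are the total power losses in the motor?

8.44 kW

P_in = √3·V·I·cosφ = 1.732×230×128×0.897 = 45738 W
P_out = 50×746 = 37300 W
Losses = P_in − P_out = 45738 − 37300 = 8438 W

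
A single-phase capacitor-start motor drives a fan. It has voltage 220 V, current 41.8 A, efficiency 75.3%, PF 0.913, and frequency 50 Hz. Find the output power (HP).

P_in = V·I·cosφ = 220 × 41.8 × 0.913 = 8396 W
P_out = η·P_in = 0.753 × 8396 = 6322 W
= 6322/746 = 8.47 HP

8.47 HP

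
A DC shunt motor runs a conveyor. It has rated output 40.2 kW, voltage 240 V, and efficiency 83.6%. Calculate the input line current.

P_out = 40.2 kW = 40200 W
P_in = P_out / η = 40200 / 0.836 = 48086 W
I = P_in / V = 48086 / 240 = 200 A

200 A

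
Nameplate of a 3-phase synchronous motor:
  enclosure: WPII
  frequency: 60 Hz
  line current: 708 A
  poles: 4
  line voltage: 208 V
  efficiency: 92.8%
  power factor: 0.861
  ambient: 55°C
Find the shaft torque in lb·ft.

P_in = √3·V·I·cosφ = 1.732 × 208 × 708 × 0.861 = 219608 W
P_out = η·P_in = 0.928 × 219608 = 203796 W
n = n_s = 120×60/4 = 1800 rpm (synchronous)
ω = 2π×1800/60 = 188.5 rad/s
τ = P_out/ω = 203796/188.5 = 1081 N·m
In lb·ft: 1081/1.356 = 797 lb·ft

797 lb·ft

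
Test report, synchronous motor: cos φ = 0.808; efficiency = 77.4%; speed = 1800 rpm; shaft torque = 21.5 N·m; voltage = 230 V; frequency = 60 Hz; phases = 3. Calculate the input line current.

ω = 2π×1800/60 = 188.5 rad/s; P_out = τω = 21.5 × 188.5 = 4053 W
P_in = P_out / η = 4053 / 0.774 = 5236 W
I_L = P_in / (√3·V_L·cosφ) = 5236 / (1.732 × 230 × 0.808) = 16.3 A

16.3 A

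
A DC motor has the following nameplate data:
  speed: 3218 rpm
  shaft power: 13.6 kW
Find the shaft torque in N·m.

ω = 2π × 3218/60 = 337 rad/s
τ = P/ω = 13600/337 = 40.4 N·m

40.4 N·m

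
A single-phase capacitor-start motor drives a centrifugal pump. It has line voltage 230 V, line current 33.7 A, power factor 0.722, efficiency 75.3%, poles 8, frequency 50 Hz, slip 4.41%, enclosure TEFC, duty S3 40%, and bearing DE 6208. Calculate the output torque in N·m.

P_in = V·I·cosφ = 230 × 33.7 × 0.722 = 5596 W
P_out = η·P_in = 0.753 × 5596 = 4214 W
n_s = 120×50/8 = 750 rpm; n = 750×(1−0.0441) = 717 rpm
ω = 2π×717/60 = 75.08 rad/s
τ = P_out/ω = 4214/75.08 = 56.1 N·m

56.1 N·m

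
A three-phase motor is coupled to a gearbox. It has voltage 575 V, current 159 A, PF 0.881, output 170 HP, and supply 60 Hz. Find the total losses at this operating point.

P_in = √3·V·I·cosφ = 1.732×575×159×0.881 = 139505 W
P_out = 170×746 = 126820 W
Losses = P_in − P_out = 139505 − 126820 = 12685 W

12.7 kW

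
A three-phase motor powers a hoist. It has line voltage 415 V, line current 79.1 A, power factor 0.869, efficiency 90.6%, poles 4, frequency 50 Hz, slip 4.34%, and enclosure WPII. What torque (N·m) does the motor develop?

P_in = √3·V·I·cosφ = 1.732 × 415 × 79.1 × 0.869 = 49407 W
P_out = η·P_in = 0.906 × 49407 = 44763 W
n_s = 120×50/4 = 1500 rpm; n = 1500×(1−0.0434) = 1435 rpm
ω = 2π×1435/60 = 150.3 rad/s
τ = P_out/ω = 44763/150.3 = 298 N·m

298 N·m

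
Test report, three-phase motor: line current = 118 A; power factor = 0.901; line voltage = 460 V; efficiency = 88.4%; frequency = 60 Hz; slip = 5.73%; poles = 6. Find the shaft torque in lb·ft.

P_in = √3·V·I·cosφ = 1.732 × 460 × 118 × 0.901 = 84706 W
P_out = η·P_in = 0.884 × 84706 = 74880 W
n_s = 120×60/6 = 1200 rpm; n = 1200×(1−0.0573) = 1131 rpm
ω = 2π×1131/60 = 118.4 rad/s
τ = P_out/ω = 74880/118.4 = 632.4 N·m
In lb·ft: 632.4/1.356 = 466 lb·ft

466 lb·ft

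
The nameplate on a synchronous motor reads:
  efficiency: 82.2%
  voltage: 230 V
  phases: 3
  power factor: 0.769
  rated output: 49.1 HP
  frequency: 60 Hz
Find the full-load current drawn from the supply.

P_out = 49.1 × 746 = 36629 W
P_in = P_out / η = 36629 / 0.822 = 44561 W
I_L = P_in / (√3·V_L·cosφ) = 44561 / (1.732 × 230 × 0.769) = 145 A

145 A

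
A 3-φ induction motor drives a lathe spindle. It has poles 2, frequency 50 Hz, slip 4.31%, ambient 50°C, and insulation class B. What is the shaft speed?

2871 rpm

n_s = 120f/p = 120×50/2 = 3000 rpm
n = n_s(1 − s) = 3000 × (1 − 0.0431) = 2871 rpm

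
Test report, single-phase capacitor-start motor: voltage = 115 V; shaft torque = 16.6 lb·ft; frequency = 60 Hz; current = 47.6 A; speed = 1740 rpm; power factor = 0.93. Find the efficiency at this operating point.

80.6 %

τ = 16.6 lb·ft × 1.356 = 22.51 N·m
ω = 2π × 1740/60 = 182.2 rad/s; P_out = τω = 22.51 × 182.2 = 4101 W
P_in = V·I·cosφ = 115 × 47.6 × 0.93 = 5091 W
η = P_out / P_in = 4101 / 5091 = 0.806 = 80.6%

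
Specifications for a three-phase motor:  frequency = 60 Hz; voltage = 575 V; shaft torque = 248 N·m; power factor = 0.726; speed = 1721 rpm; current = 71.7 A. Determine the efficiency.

ω = 2π × 1721/60 = 180.2 rad/s; P_out = τω = 248 × 180.2 = 44690 W
P_in = √3·V_L·I_L·cosφ = 1.732 × 575 × 71.7 × 0.726 = 51841 W
η = P_out / P_in = 44690 / 51841 = 0.862 = 86.2%

86.2 %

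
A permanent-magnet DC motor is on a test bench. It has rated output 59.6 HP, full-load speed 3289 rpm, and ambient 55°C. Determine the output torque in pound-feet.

P_out = 59.6 × 746 = 44462 W
ω = 2π × 3289/60 = 344.4 rad/s
τ = P_out/ω = 44462/344.4 = 129.1 N·m
In lb·ft: 129.1/1.356 = 95.2 lb·ft

95.2 lb·ft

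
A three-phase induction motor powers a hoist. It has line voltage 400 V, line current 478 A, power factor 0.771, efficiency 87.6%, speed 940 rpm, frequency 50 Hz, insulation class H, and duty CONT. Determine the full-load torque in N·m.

2270 N·m

P_in = √3·V·I·cosφ = 1.732 × 400 × 478 × 0.771 = 255323 W
P_out = η·P_in = 0.876 × 255323 = 223663 W
n = 940 rpm
ω = 2π×940/60 = 98.44 rad/s
τ = P_out/ω = 223663/98.44 = 2270 N·m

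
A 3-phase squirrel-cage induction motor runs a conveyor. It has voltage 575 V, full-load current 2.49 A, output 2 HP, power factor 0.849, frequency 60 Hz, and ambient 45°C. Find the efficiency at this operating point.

P_out = 2 × 746 = 1492 W
P_in = √3·V_L·I_L·cosφ = 1.732 × 575 × 2.49 × 0.849 = 2105 W
η = P_out / P_in = 1492 / 2105 = 0.709 = 70.9%

70.9 %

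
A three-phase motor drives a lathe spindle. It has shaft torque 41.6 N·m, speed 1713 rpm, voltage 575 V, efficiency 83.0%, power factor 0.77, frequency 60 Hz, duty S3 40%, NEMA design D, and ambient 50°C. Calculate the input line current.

ω = 2π×1713/60 = 179.4 rad/s; P_out = τω = 41.6 × 179.4 = 7463 W
P_in = P_out / η = 7463 / 0.830 = 8992 W
I_L = P_in / (√3·V_L·cosφ) = 8992 / (1.732 × 575 × 0.77) = 11.7 A

11.7 A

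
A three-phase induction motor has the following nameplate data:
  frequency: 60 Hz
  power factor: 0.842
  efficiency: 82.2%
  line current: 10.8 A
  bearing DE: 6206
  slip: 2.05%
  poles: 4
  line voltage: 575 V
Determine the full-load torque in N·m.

P_in = √3·V·I·cosφ = 1.732 × 575 × 10.8 × 0.842 = 9056 W
P_out = η·P_in = 0.822 × 9056 = 7444 W
n_s = 120×60/4 = 1800 rpm; n = 1800×(1−0.0205) = 1763 rpm
ω = 2π×1763/60 = 184.6 rad/s
τ = P_out/ω = 7444/184.6 = 40.3 N·m

40.3 N·m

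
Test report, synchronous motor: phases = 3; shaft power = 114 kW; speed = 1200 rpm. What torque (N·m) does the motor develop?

907 N·m

ω = 2π × 1200/60 = 125.7 rad/s
τ = P/ω = 114000/125.7 = 907 N·m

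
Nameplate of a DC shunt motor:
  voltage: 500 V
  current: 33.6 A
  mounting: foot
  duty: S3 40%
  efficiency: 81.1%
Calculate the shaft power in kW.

13.6 kW

P_in = V·I = 500 × 33.6 = 16800 W
P_out = η·P_in = 0.811 × 16800 = 13625 W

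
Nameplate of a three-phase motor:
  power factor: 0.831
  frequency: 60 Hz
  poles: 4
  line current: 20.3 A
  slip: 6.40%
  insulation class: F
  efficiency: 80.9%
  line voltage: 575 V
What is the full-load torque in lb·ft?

56.8 lb·ft

P_in = √3·V·I·cosφ = 1.732 × 575 × 20.3 × 0.831 = 16800 W
P_out = η·P_in = 0.809 × 16800 = 13591 W
n_s = 120×60/4 = 1800 rpm; n = 1800×(1−0.064) = 1685 rpm
ω = 2π×1685/60 = 176.5 rad/s
τ = P_out/ω = 13591/176.5 = 77 N·m
In lb·ft: 77/1.356 = 56.8 lb·ft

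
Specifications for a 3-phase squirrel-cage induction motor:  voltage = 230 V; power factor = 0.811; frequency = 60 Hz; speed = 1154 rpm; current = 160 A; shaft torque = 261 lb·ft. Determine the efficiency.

τ = 261 lb·ft × 1.356 = 353.9 N·m
ω = 2π × 1154/60 = 120.8 rad/s; P_out = τω = 353.9 × 120.8 = 42751 W
P_in = √3·V_L·I_L·cosφ = 1.732 × 230 × 160 × 0.811 = 51691 W
η = P_out / P_in = 42751 / 51691 = 0.827 = 82.7%

82.7 %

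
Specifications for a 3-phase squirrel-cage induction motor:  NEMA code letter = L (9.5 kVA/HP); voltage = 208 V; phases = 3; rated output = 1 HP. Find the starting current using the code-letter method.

S_LR = 9.5 × 1 = 9.5 kVA
I_LR = S_LR/(√3·V_L) = 9500/(1.732×208) = 26.4 A

26.4 A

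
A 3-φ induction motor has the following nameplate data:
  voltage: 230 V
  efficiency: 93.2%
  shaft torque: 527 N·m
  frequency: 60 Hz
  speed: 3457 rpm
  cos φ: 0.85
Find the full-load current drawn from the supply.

ω = 2π×3457/60 = 362 rad/s; P_out = τω = 527 × 362 = 190774 W
P_in = P_out / η = 190774 / 0.932 = 204693 W
I_L = P_in / (√3·V_L·cosφ) = 204693 / (1.732 × 230 × 0.85) = 605 A

605 A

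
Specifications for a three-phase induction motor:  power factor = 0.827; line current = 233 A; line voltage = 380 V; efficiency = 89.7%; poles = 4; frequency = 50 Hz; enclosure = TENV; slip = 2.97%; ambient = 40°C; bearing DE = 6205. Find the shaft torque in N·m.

P_in = √3·V·I·cosφ = 1.732 × 380 × 233 × 0.827 = 126822 W
P_out = η·P_in = 0.897 × 126822 = 113759 W
n_s = 120×50/4 = 1500 rpm; n = 1500×(1−0.0297) = 1455 rpm
ω = 2π×1455/60 = 152.4 rad/s
τ = P_out/ω = 113759/152.4 = 746 N·m

746 N·m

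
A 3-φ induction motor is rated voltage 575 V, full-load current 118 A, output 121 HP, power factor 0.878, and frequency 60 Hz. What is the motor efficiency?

87.5 %

P_out = 121 × 746 = 90266 W
P_in = √3·V_L·I_L·cosφ = 1.732 × 575 × 118 × 0.878 = 103179 W
η = P_out / P_in = 90266 / 103179 = 0.875 = 87.5%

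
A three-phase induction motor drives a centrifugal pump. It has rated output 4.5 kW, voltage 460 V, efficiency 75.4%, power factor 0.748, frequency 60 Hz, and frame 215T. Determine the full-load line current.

10 A

P_out = 4.5 kW = 4500 W
P_in = P_out / η = 4500 / 0.754 = 5968 W
I_L = P_in / (√3·V_L·cosφ) = 5968 / (1.732 × 460 × 0.748) = 10 A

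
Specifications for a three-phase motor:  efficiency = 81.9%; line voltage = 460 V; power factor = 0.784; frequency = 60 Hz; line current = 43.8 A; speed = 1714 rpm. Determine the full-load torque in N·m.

P_in = √3·V·I·cosφ = 1.732 × 460 × 43.8 × 0.784 = 27359 W
P_out = η·P_in = 0.819 × 27359 = 22407 W
n = 1714 rpm
ω = 2π×1714/60 = 179.5 rad/s
τ = P_out/ω = 22407/179.5 = 125 N·m

125 N·m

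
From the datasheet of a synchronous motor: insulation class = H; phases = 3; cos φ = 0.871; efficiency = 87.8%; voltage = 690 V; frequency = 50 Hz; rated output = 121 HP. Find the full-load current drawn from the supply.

98.8 A

P_out = 121 × 746 = 90266 W
P_in = P_out / η = 90266 / 0.878 = 102809 W
I_L = P_in / (√3·V_L·cosφ) = 102809 / (1.732 × 690 × 0.871) = 98.8 A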